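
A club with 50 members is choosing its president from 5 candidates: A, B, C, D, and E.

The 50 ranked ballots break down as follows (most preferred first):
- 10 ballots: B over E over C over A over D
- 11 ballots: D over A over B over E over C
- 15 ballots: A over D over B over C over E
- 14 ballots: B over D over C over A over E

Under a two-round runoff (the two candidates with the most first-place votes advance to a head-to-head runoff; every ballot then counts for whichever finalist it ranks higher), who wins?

A

Round 1 first-place votes: A 15, B 24, C 0, D 11, E 0. B and A advance.
Runoff: B is ranked above A on 24 ballots, A above B on 26.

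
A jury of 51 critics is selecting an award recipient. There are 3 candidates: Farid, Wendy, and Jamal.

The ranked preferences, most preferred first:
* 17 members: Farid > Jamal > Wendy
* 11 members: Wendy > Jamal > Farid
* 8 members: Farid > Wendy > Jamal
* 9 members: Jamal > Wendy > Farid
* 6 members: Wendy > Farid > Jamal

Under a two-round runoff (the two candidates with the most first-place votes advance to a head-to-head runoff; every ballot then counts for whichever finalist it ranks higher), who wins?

Round 1 first-place votes: Farid 25, Wendy 17, Jamal 9. Farid and Wendy advance.
Runoff: Farid is ranked above Wendy on 25 ballots, Wendy above Farid on 26.

Wendy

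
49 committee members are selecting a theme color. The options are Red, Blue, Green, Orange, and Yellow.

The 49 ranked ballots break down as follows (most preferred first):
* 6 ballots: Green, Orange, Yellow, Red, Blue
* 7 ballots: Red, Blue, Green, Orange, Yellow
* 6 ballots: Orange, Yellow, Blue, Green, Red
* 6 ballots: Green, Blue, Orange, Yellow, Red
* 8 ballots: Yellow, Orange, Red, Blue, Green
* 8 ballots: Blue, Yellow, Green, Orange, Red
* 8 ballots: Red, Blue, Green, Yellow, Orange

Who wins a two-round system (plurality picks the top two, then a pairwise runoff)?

Round 1 first-place votes: Red 15, Blue 8, Green 12, Orange 6, Yellow 8. Red and Green advance.
Runoff: Red is ranked above Green on 23 ballots, Green above Red on 26.

Green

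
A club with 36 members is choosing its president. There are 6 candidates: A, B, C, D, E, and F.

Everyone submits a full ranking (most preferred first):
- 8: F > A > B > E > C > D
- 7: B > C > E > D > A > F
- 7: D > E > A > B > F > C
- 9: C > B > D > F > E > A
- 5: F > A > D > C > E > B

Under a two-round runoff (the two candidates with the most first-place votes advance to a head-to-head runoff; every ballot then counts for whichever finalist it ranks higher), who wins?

Round 1 first-place votes: A 0, B 7, C 9, D 7, E 0, F 13. F and C advance.
Runoff: F is ranked above C on 20 ballots, C above F on 16.

F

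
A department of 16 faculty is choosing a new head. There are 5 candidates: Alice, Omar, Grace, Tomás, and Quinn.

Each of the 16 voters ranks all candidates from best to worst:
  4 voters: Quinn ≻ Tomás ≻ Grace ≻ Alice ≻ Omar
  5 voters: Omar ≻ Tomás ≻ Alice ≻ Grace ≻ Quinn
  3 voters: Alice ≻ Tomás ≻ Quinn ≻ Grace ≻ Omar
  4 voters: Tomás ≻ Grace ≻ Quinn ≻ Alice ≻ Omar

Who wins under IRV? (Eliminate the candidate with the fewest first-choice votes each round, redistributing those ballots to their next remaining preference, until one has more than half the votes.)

Tomás

Round 1: Alice 3, Omar 5, Grace 0, Tomás 4, Quinn 4. Grace eliminated.
Round 2: Alice 3, Omar 5, Tomás 4, Quinn 4. Alice eliminated.
Round 3: Omar 5, Tomás 7, Quinn 4. Quinn eliminated.
Round 4: Omar 5, Tomás 11. Tomás has a majority (≥9).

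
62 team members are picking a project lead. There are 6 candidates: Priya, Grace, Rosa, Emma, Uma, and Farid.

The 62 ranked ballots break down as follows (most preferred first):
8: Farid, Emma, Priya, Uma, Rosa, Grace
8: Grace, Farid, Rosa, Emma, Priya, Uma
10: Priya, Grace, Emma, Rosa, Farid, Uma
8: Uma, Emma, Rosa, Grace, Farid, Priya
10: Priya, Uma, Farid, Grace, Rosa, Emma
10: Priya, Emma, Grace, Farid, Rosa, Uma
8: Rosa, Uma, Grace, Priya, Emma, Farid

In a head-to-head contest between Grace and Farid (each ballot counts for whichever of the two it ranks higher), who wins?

Grace

Grace is ranked above Farid on 44 ballots; Farid above Grace on 18.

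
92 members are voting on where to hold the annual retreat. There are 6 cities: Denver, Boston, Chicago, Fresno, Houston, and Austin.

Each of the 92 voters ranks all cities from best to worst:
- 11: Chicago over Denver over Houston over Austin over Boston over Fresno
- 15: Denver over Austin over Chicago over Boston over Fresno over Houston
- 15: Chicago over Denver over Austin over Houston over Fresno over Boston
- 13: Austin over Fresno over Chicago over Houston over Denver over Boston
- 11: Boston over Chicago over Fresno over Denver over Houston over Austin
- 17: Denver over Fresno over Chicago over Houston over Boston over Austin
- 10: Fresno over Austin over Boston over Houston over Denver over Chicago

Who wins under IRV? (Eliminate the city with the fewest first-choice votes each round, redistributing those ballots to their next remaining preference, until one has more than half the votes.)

Round 1: Denver 32, Boston 11, Chicago 26, Fresno 10, Houston 0, Austin 13. Houston eliminated.
Round 2: Denver 32, Boston 11, Chicago 26, Fresno 10, Austin 13. Fresno eliminated.
Round 3: Denver 32, Boston 11, Chicago 26, Austin 23. Boston eliminated.
Round 4: Denver 32, Chicago 37, Austin 23. Austin eliminated.
Round 5: Denver 42, Chicago 50. Chicago has a majority (≥47).

Chicago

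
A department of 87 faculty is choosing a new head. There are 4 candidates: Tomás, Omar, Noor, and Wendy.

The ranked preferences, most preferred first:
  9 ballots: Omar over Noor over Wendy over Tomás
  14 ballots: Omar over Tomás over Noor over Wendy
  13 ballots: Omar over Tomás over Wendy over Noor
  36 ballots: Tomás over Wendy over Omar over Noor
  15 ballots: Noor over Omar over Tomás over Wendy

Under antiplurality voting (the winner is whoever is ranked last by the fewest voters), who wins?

Last-place votes: Tomás 9, Omar 0, Noor 49, Wendy 29.

Omar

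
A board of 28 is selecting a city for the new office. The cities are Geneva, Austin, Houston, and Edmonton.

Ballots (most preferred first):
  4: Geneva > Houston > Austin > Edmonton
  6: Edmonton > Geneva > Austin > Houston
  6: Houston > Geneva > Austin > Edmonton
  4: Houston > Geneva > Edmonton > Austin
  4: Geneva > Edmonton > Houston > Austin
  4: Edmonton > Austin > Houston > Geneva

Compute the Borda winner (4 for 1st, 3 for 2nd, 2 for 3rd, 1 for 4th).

Geneva: 4×4 + 6×3 + 6×3 + 4×3 + 4×4 + 4×1 = 84
Austin: 4×2 + 6×2 + 6×2 + 4×1 + 4×1 + 4×3 = 52
Houston: 4×3 + 6×1 + 6×4 + 4×4 + 4×2 + 4×2 = 74
Edmonton: 4×1 + 6×4 + 6×1 + 4×2 + 4×3 + 4×4 = 70

Geneva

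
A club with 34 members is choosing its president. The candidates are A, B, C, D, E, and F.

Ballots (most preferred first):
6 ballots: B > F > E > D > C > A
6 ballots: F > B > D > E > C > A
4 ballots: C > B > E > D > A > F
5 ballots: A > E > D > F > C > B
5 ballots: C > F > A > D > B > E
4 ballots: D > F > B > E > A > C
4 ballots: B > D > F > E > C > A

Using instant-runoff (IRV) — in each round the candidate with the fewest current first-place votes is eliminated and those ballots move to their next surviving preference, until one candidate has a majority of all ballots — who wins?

Round 1: A 5, B 10, C 9, D 4, E 0, F 6. E eliminated.
Round 2: A 5, B 10, C 9, D 4, F 6. D eliminated.
Round 3: A 5, B 10, C 9, F 10. A eliminated.
Round 4: B 10, C 9, F 15. C eliminated.
Round 5: B 14, F 20. F has a majority (≥18).

F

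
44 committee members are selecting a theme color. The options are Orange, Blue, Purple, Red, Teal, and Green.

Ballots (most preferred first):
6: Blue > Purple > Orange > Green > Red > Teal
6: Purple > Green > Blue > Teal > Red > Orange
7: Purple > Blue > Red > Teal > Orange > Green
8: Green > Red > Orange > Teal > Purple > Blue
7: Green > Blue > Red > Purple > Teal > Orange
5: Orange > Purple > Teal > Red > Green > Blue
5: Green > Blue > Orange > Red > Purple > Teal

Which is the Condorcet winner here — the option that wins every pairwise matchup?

Purple vs Orange: 26–18
Purple vs Blue: 26–18
Purple vs Red: 24–20
Purple vs Teal: 36–8
Purple vs Green: 24–20
Purple beats every other option.

Purple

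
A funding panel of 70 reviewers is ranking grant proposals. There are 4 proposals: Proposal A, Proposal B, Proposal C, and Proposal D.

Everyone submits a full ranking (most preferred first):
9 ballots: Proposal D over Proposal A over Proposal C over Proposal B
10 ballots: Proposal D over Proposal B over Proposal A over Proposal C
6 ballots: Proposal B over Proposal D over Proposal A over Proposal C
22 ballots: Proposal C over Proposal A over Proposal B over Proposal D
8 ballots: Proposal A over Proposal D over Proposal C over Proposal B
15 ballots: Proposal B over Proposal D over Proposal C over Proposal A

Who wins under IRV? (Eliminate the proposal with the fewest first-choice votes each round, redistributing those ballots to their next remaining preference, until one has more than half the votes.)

Proposal D

Round 1: Proposal A 8, Proposal B 21, Proposal C 22, Proposal D 19. Proposal A eliminated.
Round 2: Proposal B 21, Proposal C 22, Proposal D 27. Proposal B eliminated.
Round 3: Proposal C 22, Proposal D 48. Proposal D has a majority (≥36).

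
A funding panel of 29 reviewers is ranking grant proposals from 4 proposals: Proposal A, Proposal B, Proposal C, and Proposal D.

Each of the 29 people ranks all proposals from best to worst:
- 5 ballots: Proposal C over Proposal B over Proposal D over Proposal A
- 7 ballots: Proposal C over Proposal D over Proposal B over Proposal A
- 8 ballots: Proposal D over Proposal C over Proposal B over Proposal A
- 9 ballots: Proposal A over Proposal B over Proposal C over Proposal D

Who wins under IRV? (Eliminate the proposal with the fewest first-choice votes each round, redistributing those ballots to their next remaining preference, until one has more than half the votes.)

Proposal C

Round 1: Proposal A 9, Proposal B 0, Proposal C 12, Proposal D 8. Proposal B eliminated.
Round 2: Proposal A 9, Proposal C 12, Proposal D 8. Proposal D eliminated.
Round 3: Proposal A 9, Proposal C 20. Proposal C has a majority (≥15).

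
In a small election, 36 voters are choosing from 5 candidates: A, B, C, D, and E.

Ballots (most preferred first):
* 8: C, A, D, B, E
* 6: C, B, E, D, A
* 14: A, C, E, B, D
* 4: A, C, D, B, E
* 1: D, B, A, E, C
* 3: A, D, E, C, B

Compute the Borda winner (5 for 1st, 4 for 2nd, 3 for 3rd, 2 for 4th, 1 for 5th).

C

A: 8×4 + 6×1 + 14×5 + 4×5 + 1×3 + 3×5 = 146
B: 8×2 + 6×4 + 14×2 + 4×2 + 1×4 + 3×1 = 83
C: 8×5 + 6×5 + 14×4 + 4×4 + 1×1 + 3×2 = 149
D: 8×3 + 6×2 + 14×1 + 4×3 + 1×5 + 3×4 = 79
E: 8×1 + 6×3 + 14×3 + 4×1 + 1×2 + 3×3 = 83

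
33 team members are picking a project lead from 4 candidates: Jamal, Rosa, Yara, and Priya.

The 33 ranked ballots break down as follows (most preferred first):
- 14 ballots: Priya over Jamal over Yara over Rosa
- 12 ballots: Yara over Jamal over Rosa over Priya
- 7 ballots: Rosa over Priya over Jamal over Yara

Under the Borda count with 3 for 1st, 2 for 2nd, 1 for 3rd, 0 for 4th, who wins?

Jamal

Jamal: 14×2 + 12×2 + 7×1 = 59
Rosa: 14×0 + 12×1 + 7×3 = 33
Yara: 14×1 + 12×3 + 7×0 = 50
Priya: 14×3 + 12×0 + 7×2 = 56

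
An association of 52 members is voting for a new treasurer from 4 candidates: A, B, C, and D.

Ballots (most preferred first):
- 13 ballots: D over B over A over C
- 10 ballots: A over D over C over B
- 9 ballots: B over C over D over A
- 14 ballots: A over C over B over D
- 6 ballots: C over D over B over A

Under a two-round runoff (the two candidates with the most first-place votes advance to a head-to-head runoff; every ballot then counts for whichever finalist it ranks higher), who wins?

Round 1 first-place votes: A 24, B 9, C 6, D 13. A and D advance.
Runoff: A is ranked above D on 24 ballots, D above A on 28.

D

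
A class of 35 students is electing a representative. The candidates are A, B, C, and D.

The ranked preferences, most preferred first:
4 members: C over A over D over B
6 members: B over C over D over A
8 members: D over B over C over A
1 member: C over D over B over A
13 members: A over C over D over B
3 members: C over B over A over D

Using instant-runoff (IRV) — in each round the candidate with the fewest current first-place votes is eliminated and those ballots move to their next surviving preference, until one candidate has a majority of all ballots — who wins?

C

Round 1: A 13, B 6, C 8, D 8. B eliminated.
Round 2: A 13, C 14, D 8. D eliminated.
Round 3: A 13, C 22. C has a majority (≥18).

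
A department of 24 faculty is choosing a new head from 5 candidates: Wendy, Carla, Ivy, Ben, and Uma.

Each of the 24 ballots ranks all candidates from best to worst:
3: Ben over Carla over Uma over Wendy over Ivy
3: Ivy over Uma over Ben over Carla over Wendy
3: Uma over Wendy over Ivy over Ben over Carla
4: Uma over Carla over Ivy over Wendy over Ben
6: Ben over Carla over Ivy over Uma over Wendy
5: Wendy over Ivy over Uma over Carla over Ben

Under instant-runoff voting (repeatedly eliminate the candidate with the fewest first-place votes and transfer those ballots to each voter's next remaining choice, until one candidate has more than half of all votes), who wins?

Uma

Round 1: Wendy 5, Carla 0, Ivy 3, Ben 9, Uma 7. Carla eliminated.
Round 2: Wendy 5, Ivy 3, Ben 9, Uma 7. Ivy eliminated.
Round 3: Wendy 5, Ben 9, Uma 10. Wendy eliminated.
Round 4: Ben 9, Uma 15. Uma has a majority (≥13).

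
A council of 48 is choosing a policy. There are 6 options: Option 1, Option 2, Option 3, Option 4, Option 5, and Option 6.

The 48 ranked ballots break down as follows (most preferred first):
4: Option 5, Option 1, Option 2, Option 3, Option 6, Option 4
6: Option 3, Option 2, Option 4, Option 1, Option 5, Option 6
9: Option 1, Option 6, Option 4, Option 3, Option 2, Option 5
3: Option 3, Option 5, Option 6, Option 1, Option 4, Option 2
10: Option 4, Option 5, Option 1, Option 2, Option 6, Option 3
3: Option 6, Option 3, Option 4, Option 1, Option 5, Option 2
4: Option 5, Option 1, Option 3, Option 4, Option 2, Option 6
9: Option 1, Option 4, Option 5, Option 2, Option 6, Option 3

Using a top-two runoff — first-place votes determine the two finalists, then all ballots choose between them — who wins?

Round 1 first-place votes: Option 1 18, Option 2 0, Option 3 9, Option 4 10, Option 5 8, Option 6 3. Option 1 and Option 4 advance.
Runoff: Option 1 is ranked above Option 4 on 29 ballots, Option 4 above Option 1 on 19.

Option 1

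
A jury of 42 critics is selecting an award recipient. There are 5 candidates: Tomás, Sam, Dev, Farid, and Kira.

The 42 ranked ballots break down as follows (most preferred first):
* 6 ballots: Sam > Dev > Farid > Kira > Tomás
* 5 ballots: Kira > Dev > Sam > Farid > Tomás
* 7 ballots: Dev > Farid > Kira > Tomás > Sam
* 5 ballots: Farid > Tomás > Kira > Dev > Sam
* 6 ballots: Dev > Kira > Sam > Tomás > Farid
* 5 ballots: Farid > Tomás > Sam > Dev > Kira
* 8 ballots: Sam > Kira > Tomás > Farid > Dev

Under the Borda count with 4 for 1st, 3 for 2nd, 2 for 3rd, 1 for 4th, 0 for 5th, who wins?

Dev

Tomás: 6×0 + 5×0 + 7×1 + 5×3 + 6×1 + 5×3 + 8×2 = 59
Sam: 6×4 + 5×2 + 7×0 + 5×0 + 6×2 + 5×2 + 8×4 = 88
Dev: 6×3 + 5×3 + 7×4 + 5×1 + 6×4 + 5×1 + 8×0 = 95
Farid: 6×2 + 5×1 + 7×3 + 5×4 + 6×0 + 5×4 + 8×1 = 86
Kira: 6×1 + 5×4 + 7×2 + 5×2 + 6×3 + 5×0 + 8×3 = 92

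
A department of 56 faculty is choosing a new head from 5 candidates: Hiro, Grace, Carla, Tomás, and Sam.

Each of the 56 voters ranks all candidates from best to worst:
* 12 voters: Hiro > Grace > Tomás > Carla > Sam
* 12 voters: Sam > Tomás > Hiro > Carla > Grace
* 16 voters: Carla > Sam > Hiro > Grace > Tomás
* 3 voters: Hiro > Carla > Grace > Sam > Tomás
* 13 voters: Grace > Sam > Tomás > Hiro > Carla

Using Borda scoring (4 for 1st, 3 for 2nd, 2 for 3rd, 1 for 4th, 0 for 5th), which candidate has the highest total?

Hiro: 12×4 + 12×2 + 16×2 + 3×4 + 13×1 = 129
Grace: 12×3 + 12×0 + 16×1 + 3×2 + 13×4 = 110
Carla: 12×1 + 12×1 + 16×4 + 3×3 + 13×0 = 97
Tomás: 12×2 + 12×3 + 16×0 + 3×0 + 13×2 = 86
Sam: 12×0 + 12×4 + 16×3 + 3×1 + 13×3 = 138

Sam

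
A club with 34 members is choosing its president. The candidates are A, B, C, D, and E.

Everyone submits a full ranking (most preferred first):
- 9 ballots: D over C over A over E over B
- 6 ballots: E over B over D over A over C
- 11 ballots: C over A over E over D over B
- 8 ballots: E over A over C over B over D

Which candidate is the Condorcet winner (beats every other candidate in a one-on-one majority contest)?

C vs A: 20–14
C vs B: 28–6
C vs D: 19–15
C vs E: 20–14
C beats every other candidate.

C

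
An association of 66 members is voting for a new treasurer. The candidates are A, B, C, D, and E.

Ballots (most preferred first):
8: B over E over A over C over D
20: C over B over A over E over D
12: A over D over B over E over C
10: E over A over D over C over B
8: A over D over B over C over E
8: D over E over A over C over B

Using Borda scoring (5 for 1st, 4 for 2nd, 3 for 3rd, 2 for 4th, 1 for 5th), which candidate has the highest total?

A

A: 8×3 + 20×3 + 12×5 + 10×4 + 8×5 + 8×3 = 248
B: 8×5 + 20×4 + 12×3 + 10×1 + 8×3 + 8×1 = 198
C: 8×2 + 20×5 + 12×1 + 10×2 + 8×2 + 8×2 = 180
D: 8×1 + 20×1 + 12×4 + 10×3 + 8×4 + 8×5 = 178
E: 8×4 + 20×2 + 12×2 + 10×5 + 8×1 + 8×4 = 186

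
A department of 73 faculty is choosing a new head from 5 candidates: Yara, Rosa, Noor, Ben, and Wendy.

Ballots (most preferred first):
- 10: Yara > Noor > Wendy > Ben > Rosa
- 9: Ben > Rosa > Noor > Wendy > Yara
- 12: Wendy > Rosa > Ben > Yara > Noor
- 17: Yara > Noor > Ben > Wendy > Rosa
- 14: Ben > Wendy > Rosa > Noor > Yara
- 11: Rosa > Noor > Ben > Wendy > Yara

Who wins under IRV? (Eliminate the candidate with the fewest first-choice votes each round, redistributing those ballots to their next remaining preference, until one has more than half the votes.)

Round 1: Yara 27, Rosa 11, Noor 0, Ben 23, Wendy 12. Noor eliminated.
Round 2: Yara 27, Rosa 11, Ben 23, Wendy 12. Rosa eliminated.
Round 3: Yara 27, Ben 34, Wendy 12. Wendy eliminated.
Round 4: Yara 27, Ben 46. Ben has a majority (≥37).

Ben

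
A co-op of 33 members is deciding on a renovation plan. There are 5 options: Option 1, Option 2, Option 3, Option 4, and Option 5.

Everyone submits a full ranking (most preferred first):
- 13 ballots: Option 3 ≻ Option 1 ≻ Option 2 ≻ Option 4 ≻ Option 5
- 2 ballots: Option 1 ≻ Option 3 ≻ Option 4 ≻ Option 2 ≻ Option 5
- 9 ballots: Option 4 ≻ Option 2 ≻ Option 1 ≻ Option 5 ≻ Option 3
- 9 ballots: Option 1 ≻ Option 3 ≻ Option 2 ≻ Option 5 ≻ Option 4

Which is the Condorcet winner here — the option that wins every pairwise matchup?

Option 1 vs Option 2: 24–9
Option 1 vs Option 3: 20–13
Option 1 vs Option 4: 24–9
Option 1 vs Option 5: 33–0
Option 1 beats every other option.

Option 1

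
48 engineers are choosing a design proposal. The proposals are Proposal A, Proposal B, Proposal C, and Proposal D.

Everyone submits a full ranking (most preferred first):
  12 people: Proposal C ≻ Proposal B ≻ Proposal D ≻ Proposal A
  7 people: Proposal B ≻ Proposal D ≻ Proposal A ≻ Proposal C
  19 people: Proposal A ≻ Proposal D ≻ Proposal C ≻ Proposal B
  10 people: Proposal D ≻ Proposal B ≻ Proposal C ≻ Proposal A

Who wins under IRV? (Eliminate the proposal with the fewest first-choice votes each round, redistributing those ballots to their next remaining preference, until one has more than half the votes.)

Proposal D

Round 1: Proposal A 19, Proposal B 7, Proposal C 12, Proposal D 10. Proposal B eliminated.
Round 2: Proposal A 19, Proposal C 12, Proposal D 17. Proposal C eliminated.
Round 3: Proposal A 19, Proposal D 29. Proposal D has a majority (≥25).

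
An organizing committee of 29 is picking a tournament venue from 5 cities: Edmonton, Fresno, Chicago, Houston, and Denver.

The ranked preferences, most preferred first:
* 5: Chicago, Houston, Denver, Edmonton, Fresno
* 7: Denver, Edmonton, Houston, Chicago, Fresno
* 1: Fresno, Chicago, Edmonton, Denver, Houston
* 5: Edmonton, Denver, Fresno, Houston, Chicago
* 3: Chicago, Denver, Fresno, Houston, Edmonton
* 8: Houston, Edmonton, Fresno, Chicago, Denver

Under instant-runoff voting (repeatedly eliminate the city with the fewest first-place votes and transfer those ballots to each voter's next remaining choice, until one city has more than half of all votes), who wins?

Chicago

Round 1: Edmonton 5, Fresno 1, Chicago 8, Houston 8, Denver 7. Fresno eliminated.
Round 2: Edmonton 5, Chicago 9, Houston 8, Denver 7. Edmonton eliminated.
Round 3: Chicago 9, Houston 8, Denver 12. Houston eliminated.
Round 4: Chicago 17, Denver 12. Chicago has a majority (≥15).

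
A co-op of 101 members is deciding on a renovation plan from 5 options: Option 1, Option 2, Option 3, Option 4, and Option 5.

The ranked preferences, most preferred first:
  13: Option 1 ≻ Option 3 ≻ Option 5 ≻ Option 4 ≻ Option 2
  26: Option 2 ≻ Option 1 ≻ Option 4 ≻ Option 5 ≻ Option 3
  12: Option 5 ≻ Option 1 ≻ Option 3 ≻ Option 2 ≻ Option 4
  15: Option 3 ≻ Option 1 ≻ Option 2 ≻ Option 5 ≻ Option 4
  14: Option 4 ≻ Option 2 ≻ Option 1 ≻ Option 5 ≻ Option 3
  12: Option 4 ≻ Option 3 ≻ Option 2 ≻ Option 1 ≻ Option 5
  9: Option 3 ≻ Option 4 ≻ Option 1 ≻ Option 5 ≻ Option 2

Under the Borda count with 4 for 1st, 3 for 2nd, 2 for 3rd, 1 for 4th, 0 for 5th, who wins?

Option 1

Option 1: 13×4 + 26×3 + 12×3 + 15×3 + 14×2 + 12×1 + 9×2 = 269
Option 2: 13×0 + 26×4 + 12×1 + 15×2 + 14×3 + 12×2 + 9×0 = 212
Option 3: 13×3 + 26×0 + 12×2 + 15×4 + 14×0 + 12×3 + 9×4 = 195
Option 4: 13×1 + 26×2 + 12×0 + 15×0 + 14×4 + 12×4 + 9×3 = 196
Option 5: 13×2 + 26×1 + 12×4 + 15×1 + 14×1 + 12×0 + 9×1 = 138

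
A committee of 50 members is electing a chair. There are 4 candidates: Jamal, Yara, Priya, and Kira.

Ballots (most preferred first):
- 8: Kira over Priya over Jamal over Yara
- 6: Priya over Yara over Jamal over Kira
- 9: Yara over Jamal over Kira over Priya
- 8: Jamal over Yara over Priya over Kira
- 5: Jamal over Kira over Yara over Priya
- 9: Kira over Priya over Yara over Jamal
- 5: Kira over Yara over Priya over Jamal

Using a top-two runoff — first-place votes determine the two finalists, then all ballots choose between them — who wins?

Jamal

Round 1 first-place votes: Jamal 13, Yara 9, Priya 6, Kira 22. Kira and Jamal advance.
Runoff: Kira is ranked above Jamal on 22 ballots, Jamal above Kira on 28.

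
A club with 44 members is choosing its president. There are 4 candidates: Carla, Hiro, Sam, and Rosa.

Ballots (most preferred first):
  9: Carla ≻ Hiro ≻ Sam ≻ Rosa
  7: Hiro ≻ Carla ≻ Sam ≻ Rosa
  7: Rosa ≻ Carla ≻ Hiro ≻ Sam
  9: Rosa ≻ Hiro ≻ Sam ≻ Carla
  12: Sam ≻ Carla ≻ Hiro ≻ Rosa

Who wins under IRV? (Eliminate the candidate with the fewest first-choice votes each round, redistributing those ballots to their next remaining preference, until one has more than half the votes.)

Carla

Round 1: Carla 9, Hiro 7, Sam 12, Rosa 16. Hiro eliminated.
Round 2: Carla 16, Sam 12, Rosa 16. Sam eliminated.
Round 3: Carla 28, Rosa 16. Carla has a majority (≥23).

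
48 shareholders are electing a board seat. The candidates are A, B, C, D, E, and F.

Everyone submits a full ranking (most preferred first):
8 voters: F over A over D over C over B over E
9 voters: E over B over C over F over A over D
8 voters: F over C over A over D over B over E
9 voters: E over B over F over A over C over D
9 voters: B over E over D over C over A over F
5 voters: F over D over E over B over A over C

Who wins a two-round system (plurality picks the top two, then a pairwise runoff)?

Round 1 first-place votes: A 0, B 9, C 0, D 0, E 18, F 21. F and E advance.
Runoff: F is ranked above E on 21 ballots, E above F on 27.

E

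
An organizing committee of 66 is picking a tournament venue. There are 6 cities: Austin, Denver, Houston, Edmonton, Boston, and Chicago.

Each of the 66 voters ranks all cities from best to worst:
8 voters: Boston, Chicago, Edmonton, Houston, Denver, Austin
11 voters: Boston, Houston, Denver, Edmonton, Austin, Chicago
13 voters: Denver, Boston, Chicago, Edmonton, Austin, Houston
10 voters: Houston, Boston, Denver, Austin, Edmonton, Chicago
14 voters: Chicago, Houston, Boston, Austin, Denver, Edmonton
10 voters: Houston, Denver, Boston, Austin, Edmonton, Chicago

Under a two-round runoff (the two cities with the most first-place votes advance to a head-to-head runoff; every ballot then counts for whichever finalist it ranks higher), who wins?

Round 1 first-place votes: Austin 0, Denver 13, Houston 20, Edmonton 0, Boston 19, Chicago 14. Houston and Boston advance.
Runoff: Houston is ranked above Boston on 34 ballots, Boston above Houston on 32.

Houston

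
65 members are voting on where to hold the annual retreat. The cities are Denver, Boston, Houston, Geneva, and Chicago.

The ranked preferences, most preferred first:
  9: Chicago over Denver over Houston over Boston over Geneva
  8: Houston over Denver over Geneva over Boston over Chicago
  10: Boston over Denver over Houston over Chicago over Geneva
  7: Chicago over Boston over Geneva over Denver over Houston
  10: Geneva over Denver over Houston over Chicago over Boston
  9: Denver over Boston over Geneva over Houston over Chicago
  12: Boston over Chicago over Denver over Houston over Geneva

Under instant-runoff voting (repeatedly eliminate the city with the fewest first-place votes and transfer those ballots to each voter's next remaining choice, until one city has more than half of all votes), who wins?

Denver

Round 1: Denver 9, Boston 22, Houston 8, Geneva 10, Chicago 16. Houston eliminated.
Round 2: Denver 17, Boston 22, Geneva 10, Chicago 16. Geneva eliminated.
Round 3: Denver 27, Boston 22, Chicago 16. Chicago eliminated.
Round 4: Denver 36, Boston 29. Denver has a majority (≥33).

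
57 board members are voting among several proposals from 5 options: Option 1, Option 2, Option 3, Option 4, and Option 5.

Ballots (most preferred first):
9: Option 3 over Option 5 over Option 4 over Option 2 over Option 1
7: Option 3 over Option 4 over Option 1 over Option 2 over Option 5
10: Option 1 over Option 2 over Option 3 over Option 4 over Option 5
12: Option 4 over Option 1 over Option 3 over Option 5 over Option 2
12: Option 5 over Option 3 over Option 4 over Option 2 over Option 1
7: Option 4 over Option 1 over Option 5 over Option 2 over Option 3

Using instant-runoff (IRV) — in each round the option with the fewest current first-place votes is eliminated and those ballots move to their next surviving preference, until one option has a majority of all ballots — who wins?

Option 3

Round 1: Option 1 10, Option 2 0, Option 3 16, Option 4 19, Option 5 12. Option 2 eliminated.
Round 2: Option 1 10, Option 3 16, Option 4 19, Option 5 12. Option 1 eliminated.
Round 3: Option 3 26, Option 4 19, Option 5 12. Option 5 eliminated.
Round 4: Option 3 38, Option 4 19. Option 3 has a majority (≥29).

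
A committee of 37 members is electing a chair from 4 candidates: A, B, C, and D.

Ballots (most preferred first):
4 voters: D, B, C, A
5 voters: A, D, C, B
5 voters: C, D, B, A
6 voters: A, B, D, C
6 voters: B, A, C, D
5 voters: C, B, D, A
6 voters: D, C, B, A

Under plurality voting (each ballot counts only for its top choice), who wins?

First-place votes: A 11, B 6, C 10, D 10.

A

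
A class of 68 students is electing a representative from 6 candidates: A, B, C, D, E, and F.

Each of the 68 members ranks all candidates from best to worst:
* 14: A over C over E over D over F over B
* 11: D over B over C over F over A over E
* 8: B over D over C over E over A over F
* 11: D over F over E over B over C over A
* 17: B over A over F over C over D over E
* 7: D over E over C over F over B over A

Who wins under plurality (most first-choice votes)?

First-place votes: A 14, B 25, C 0, D 29, E 0, F 0.

D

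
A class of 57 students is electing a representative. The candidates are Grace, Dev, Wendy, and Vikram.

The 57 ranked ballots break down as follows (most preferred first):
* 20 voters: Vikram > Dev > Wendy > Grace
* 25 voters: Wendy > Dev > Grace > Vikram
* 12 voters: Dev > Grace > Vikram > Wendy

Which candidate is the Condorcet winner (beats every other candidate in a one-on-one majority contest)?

Dev vs Grace: 57–0
Dev vs Wendy: 32–25
Dev vs Vikram: 37–20
Dev beats every other candidate.

Dev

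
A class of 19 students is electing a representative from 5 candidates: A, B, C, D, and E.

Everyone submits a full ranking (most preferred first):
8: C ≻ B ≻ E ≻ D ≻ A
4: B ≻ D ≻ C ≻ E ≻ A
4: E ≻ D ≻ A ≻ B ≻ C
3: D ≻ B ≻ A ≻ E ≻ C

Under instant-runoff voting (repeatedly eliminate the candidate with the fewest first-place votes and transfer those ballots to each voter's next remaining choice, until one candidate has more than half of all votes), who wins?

B

Round 1: A 0, B 4, C 8, D 3, E 4. A eliminated.
Round 2: B 4, C 8, D 3, E 4. D eliminated.
Round 3: B 7, C 8, E 4. E eliminated.
Round 4: B 11, C 8. B has a majority (≥10).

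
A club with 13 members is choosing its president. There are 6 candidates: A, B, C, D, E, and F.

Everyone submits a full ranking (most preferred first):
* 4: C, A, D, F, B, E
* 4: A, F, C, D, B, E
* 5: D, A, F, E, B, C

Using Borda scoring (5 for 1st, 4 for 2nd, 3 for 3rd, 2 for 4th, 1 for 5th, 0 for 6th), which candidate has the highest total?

A: 4×4 + 4×5 + 5×4 = 56
B: 4×1 + 4×1 + 5×1 = 13
C: 4×5 + 4×3 + 5×0 = 32
D: 4×3 + 4×2 + 5×5 = 45
E: 4×0 + 4×0 + 5×2 = 10
F: 4×2 + 4×4 + 5×3 = 39

A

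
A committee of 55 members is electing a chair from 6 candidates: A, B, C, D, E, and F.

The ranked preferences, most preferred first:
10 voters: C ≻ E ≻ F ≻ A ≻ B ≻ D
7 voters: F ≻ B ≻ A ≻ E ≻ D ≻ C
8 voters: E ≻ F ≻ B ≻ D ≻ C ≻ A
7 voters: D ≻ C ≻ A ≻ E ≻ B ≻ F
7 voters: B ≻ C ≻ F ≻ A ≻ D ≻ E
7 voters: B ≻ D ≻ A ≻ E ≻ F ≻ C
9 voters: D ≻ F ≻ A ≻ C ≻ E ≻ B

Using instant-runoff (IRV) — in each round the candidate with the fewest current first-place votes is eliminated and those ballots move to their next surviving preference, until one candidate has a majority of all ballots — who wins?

B

Round 1: A 0, B 14, C 10, D 16, E 8, F 7. A eliminated.
Round 2: B 14, C 10, D 16, E 8, F 7. F eliminated.
Round 3: B 21, C 10, D 16, E 8. E eliminated.
Round 4: B 29, C 10, D 16. B has a majority (≥28).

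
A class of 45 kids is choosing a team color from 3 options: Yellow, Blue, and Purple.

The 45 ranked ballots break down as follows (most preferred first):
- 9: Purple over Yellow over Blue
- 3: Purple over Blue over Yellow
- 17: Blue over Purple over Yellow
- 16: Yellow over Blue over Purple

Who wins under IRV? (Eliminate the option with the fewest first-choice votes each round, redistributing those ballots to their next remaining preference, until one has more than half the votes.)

Round 1: Yellow 16, Blue 17, Purple 12. Purple eliminated.
Round 2: Yellow 25, Blue 20. Yellow has a majority (≥23).

Yellow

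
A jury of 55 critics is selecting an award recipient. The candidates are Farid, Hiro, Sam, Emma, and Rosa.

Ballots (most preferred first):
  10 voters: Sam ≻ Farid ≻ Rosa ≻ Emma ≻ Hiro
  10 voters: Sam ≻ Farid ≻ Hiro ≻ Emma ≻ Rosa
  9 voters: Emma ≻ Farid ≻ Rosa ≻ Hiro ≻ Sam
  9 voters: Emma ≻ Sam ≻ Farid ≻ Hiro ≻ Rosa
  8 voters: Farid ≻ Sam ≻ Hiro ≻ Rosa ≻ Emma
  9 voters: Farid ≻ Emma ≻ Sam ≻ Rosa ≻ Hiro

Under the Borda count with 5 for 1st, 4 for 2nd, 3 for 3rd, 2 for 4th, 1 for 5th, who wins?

Farid

Farid: 10×4 + 10×4 + 9×4 + 9×3 + 8×5 + 9×5 = 228
Hiro: 10×1 + 10×3 + 9×2 + 9×2 + 8×3 + 9×1 = 109
Sam: 10×5 + 10×5 + 9×1 + 9×4 + 8×4 + 9×3 = 204
Emma: 10×2 + 10×2 + 9×5 + 9×5 + 8×1 + 9×4 = 174
Rosa: 10×3 + 10×1 + 9×3 + 9×1 + 8×2 + 9×2 = 110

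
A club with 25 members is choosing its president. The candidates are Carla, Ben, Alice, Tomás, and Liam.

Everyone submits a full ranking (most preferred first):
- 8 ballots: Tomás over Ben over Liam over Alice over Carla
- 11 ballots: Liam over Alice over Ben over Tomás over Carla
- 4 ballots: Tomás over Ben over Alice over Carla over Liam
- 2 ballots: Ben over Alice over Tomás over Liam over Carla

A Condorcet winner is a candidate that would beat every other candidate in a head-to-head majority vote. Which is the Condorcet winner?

Ben

Ben vs Carla: 25–0
Ben vs Alice: 14–11
Ben vs Tomás: 13–12
Ben vs Liam: 14–11
Ben beats every other candidate.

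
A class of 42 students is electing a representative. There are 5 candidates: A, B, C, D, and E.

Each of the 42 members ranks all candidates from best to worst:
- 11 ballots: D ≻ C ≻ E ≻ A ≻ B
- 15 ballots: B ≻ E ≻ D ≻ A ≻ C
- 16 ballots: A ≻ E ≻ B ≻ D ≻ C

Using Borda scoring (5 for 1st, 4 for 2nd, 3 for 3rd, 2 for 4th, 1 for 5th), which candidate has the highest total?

E

A: 11×2 + 15×2 + 16×5 = 132
B: 11×1 + 15×5 + 16×3 = 134
C: 11×4 + 15×1 + 16×1 = 75
D: 11×5 + 15×3 + 16×2 = 132
E: 11×3 + 15×4 + 16×4 = 157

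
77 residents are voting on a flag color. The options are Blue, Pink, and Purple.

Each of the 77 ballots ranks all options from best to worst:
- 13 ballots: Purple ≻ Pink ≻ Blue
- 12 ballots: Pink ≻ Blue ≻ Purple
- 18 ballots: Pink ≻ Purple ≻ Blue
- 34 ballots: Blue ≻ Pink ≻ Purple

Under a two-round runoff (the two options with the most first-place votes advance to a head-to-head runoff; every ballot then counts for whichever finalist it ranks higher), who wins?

Round 1 first-place votes: Blue 34, Pink 30, Purple 13. Blue and Pink advance.
Runoff: Blue is ranked above Pink on 34 ballots, Pink above Blue on 43.

Pink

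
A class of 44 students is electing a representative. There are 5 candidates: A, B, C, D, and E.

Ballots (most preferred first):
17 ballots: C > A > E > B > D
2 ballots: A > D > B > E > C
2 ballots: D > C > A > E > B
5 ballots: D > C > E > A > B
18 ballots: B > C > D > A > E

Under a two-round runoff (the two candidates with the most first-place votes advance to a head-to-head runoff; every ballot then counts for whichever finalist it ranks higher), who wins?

C

Round 1 first-place votes: A 2, B 18, C 17, D 7, E 0. B and C advance.
Runoff: B is ranked above C on 20 ballots, C above B on 24.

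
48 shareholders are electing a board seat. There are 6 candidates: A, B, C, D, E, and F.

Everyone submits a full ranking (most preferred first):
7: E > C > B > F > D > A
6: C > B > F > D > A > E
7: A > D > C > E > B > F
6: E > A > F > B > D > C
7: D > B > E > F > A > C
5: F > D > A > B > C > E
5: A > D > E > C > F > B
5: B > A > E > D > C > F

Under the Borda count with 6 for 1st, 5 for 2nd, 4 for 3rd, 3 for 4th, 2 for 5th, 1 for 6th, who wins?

D

A: 7×1 + 6×2 + 7×6 + 6×5 + 7×2 + 5×4 + 5×6 + 5×5 = 180
B: 7×4 + 6×5 + 7×2 + 6×3 + 7×5 + 5×3 + 5×1 + 5×6 = 175
C: 7×5 + 6×6 + 7×4 + 6×1 + 7×1 + 5×2 + 5×3 + 5×2 = 147
D: 7×2 + 6×3 + 7×5 + 6×2 + 7×6 + 5×5 + 5×5 + 5×3 = 186
E: 7×6 + 6×1 + 7×3 + 6×6 + 7×4 + 5×1 + 5×4 + 5×4 = 178
F: 7×3 + 6×4 + 7×1 + 6×4 + 7×3 + 5×6 + 5×2 + 5×1 = 142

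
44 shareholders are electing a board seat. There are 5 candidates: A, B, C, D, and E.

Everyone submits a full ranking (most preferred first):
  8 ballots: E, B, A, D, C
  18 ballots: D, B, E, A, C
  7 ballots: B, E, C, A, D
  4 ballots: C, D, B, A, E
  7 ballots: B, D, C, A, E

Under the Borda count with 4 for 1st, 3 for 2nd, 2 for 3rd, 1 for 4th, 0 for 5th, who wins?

B

A: 8×2 + 18×1 + 7×1 + 4×1 + 7×1 = 52
B: 8×3 + 18×3 + 7×4 + 4×2 + 7×4 = 142
C: 8×0 + 18×0 + 7×2 + 4×4 + 7×2 = 44
D: 8×1 + 18×4 + 7×0 + 4×3 + 7×3 = 113
E: 8×4 + 18×2 + 7×3 + 4×0 + 7×0 = 89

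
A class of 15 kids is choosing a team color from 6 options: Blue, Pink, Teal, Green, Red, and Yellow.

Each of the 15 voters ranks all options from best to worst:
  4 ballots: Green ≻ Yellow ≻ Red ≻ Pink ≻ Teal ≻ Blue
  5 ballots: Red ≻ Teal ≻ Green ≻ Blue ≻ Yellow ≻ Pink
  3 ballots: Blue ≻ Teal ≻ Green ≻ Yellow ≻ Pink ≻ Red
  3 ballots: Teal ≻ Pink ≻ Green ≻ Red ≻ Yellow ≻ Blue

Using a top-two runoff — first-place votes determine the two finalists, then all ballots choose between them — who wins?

Green

Round 1 first-place votes: Blue 3, Pink 0, Teal 3, Green 4, Red 5, Yellow 0. Red and Green advance.
Runoff: Red is ranked above Green on 5 ballots, Green above Red on 10.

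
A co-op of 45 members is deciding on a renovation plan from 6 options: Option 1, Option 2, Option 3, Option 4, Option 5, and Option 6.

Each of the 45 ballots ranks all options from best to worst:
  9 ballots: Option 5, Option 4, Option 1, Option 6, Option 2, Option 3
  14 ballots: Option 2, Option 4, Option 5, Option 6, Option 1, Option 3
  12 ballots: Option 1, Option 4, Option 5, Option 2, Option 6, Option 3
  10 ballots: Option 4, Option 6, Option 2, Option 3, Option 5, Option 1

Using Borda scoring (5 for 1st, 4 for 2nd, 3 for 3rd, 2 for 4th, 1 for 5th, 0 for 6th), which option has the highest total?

Option 1: 9×3 + 14×1 + 12×5 + 10×0 = 101
Option 2: 9×1 + 14×5 + 12×2 + 10×3 = 133
Option 3: 9×0 + 14×0 + 12×0 + 10×2 = 20
Option 4: 9×4 + 14×4 + 12×4 + 10×5 = 190
Option 5: 9×5 + 14×3 + 12×3 + 10×1 = 133
Option 6: 9×2 + 14×2 + 12×1 + 10×4 = 98

Option 4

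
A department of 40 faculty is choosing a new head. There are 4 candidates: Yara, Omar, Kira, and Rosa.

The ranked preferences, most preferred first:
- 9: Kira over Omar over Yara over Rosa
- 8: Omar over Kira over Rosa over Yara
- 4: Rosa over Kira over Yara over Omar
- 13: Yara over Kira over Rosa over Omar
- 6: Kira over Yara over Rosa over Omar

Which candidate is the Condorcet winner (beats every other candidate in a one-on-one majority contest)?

Kira vs Yara: 27–13
Kira vs Omar: 32–8
Kira vs Rosa: 36–4
Kira beats every other candidate.

Kira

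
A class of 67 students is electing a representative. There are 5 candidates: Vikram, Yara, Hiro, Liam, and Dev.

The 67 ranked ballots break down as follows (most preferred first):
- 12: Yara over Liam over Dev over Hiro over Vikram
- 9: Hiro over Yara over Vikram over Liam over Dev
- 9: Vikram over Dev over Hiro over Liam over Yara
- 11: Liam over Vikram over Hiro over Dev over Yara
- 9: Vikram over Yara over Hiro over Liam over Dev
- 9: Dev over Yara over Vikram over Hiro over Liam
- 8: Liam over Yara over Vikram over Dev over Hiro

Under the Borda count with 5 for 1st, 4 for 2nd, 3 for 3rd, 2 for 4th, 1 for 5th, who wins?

Vikram

Vikram: 12×1 + 9×3 + 9×5 + 11×4 + 9×5 + 9×3 + 8×3 = 224
Yara: 12×5 + 9×4 + 9×1 + 11×1 + 9×4 + 9×4 + 8×4 = 220
Hiro: 12×2 + 9×5 + 9×3 + 11×3 + 9×3 + 9×2 + 8×1 = 182
Liam: 12×4 + 9×2 + 9×2 + 11×5 + 9×2 + 9×1 + 8×5 = 206
Dev: 12×3 + 9×1 + 9×4 + 11×2 + 9×1 + 9×5 + 8×2 = 173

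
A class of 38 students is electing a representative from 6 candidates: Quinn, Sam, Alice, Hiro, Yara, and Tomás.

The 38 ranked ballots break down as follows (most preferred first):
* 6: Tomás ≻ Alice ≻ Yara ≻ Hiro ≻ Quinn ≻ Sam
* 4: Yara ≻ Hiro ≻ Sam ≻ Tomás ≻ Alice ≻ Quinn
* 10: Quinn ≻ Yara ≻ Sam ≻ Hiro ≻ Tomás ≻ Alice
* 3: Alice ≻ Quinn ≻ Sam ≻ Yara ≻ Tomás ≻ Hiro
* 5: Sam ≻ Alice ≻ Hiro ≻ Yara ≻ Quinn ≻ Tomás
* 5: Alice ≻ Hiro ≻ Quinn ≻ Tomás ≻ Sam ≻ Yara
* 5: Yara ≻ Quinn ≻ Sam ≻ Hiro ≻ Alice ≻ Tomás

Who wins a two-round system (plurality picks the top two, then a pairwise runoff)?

Round 1 first-place votes: Quinn 10, Sam 5, Alice 8, Hiro 0, Yara 9, Tomás 6. Quinn and Yara advance.
Runoff: Quinn is ranked above Yara on 18 ballots, Yara above Quinn on 20.

Yara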